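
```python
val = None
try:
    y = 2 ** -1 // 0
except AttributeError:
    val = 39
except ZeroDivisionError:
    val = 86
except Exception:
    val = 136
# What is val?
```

Step-by-step execution trace:
1. `y = 2 ** -1 // 0` raises ZeroDivisionError.
2. `except AttributeError` does not match ZeroDivisionError; skipped.
3. `except ZeroDivisionError` matches → val = 86.
4. Remaining except clauses are skipped.
Result: 86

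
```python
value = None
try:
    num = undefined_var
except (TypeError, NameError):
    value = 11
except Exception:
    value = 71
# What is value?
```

Step-by-step execution trace:
1. `num = undefined_var` raises NameError.
2. `except (TypeError, NameError)` matches (NameError is in the tuple) → value = 11.
3. `except Exception` is not reached.
Result: 11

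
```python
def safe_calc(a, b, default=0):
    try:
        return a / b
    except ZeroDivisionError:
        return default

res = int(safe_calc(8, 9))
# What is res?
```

Step-by-step execution trace:
1. `safe_calc(8, 9)` enters try: `return 8 / 9` → returns 0.8888888888888888. No exception raised.
2. `except ZeroDivisionError` is skipped.
3. `int(0.8888888888888888)` → 0 → res = 0.
Result: 0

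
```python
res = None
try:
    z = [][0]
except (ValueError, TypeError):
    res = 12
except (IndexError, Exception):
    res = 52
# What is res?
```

Step-by-step execution trace:
1. `z = [][0]` raises IndexError.
2. `except (ValueError, TypeError)` does not match IndexError; skipped.
3. `except (IndexError, Exception)` matches (IndexError is in the tuple) → res = 52.
Result: 52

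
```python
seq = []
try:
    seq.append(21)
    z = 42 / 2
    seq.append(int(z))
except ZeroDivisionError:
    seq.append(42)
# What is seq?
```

Step-by-step execution trace:
1. try: `seq.append(21)` → seq = [21].
2. `z = 42 / 2` → z = 21.0. No exception raised.
3. `seq.append(int(z))` → seq = [21, 21].
4. `except ZeroDivisionError` is skipped (no exception was raised).
Result: [21, 21]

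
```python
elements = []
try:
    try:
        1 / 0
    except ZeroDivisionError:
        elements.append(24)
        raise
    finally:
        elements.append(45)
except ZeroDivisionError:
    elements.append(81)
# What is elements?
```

Step-by-step execution trace:
1. Inner try: `1 / 0` raises ZeroDivisionError.
2. Inner `except ZeroDivisionError` matches → `elements.append(24)` → elements = [24].
3. bare `raise` re-raises ZeroDivisionError.
4. Inner `finally` runs during unwinding: `elements.append(45)` → elements = [24, 45].
5. Outer `except ZeroDivisionError` matches → `elements.append(81)` → elements = [24, 45, 81].
Result: [24, 45, 81]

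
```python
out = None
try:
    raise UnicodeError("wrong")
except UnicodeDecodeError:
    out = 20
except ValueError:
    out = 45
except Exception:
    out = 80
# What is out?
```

Step-by-step execution trace:
1. `raise UnicodeError(...)` raises UnicodeError.
2. `except UnicodeDecodeError` does not match (UnicodeError is not a subclass of UnicodeDecodeError); skipped.
3. `except ValueError` matches (UnicodeError is a subclass of ValueError) → out = 45.
4. `except Exception` is not reached.
Result: 45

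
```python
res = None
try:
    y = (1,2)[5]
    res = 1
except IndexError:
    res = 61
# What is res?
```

Step-by-step execution trace:
1. `y = (1,2)[5]` raises IndexError.
2. `res = 1` is not reached.
3. `except IndexError` matches → res = 61.
Result: 61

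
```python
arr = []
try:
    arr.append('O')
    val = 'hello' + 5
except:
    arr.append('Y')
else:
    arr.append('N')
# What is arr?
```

Step-by-step execution trace:
1. try: `arr.append('O')` → arr = ['O'].
2. `val = 'hello' + 5` raises TypeError.
3. bare `except` matches → `arr.append('Y')` → arr = ['O', 'Y'].
4. `else` is skipped (an exception was raised).
Result: ['O', 'Y']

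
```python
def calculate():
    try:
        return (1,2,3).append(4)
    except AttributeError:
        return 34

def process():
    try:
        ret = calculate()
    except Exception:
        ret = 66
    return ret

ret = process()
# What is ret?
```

Step-by-step execution trace:
1. `process()` calls `calculate()`.
2. In calculate: `(1,2,3).append(4)` raises AttributeError; `except AttributeError` catches it → returns 34.
3. In process: `ret = calculate()` → ret = 34. No exception reaches process.
4. `except Exception` is skipped; process returns 34.
5. ret = 34.
Result: 34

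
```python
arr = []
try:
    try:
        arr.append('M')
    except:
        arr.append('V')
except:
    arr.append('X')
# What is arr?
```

Step-by-step execution trace:
1. Inner try: `arr.append('M')` → arr = ['M']. No exception raised.
2. Inner `except` is skipped.
3. Inner try completes normally; outer `except` is skipped.
Result: ['M']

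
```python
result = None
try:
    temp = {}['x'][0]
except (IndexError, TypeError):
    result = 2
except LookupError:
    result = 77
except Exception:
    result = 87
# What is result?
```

Step-by-step execution trace:
1. `temp = {}['x'][0]` raises KeyError.
2. `except (IndexError, TypeError)` does not match KeyError; skipped.
3. `except LookupError` matches (KeyError is a subclass of LookupError) → result = 77.
4. `except Exception` is not reached.
Result: 77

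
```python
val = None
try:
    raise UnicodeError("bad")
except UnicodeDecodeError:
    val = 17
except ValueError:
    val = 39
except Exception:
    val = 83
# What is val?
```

Step-by-step execution trace:
1. `raise UnicodeError(...)` raises UnicodeError.
2. `except UnicodeDecodeError` does not match (UnicodeError is not a subclass of UnicodeDecodeError); skipped.
3. `except ValueError` matches (UnicodeError is a subclass of ValueError) → val = 39.
4. `except Exception` is not reached.
Result: 39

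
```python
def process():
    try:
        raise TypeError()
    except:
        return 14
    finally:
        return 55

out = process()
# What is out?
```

Step-by-step execution trace:
1. `process()` enters try: `raise TypeError()` raises TypeError.
2. bare `except` matches → `return 14` sets pending return value 14.
3. Before returning, `finally: return 55` runs and overrides the pending return.
4. process() returns 55 → out = 55.
Result: 55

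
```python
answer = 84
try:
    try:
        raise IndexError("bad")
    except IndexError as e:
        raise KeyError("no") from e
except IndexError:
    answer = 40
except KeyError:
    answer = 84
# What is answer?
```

Step-by-step execution trace:
1. Inner try raises IndexError; inner `except IndexError as e` catches it.
2. `raise KeyError(...) from e` raises KeyError (IndexError is attached as __cause__, but only KeyError is active).
3. Outer `except IndexError` does not match KeyError; skipped.
4. Outer `except KeyError` matches → answer = 84.
Result: 84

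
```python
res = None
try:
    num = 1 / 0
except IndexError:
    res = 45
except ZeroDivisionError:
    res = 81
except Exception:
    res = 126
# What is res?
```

Step-by-step execution trace:
1. `num = 1 / 0` raises ZeroDivisionError.
2. `except IndexError` does not match ZeroDivisionError; skipped.
3. `except ZeroDivisionError` matches → res = 81.
4. Remaining except clauses are skipped.
Result: 81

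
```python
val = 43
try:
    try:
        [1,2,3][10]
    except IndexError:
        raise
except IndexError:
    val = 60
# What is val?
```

Step-by-step execution trace:
1. Inner try: `[1,2,3][10]` raises IndexError.
2. Inner `except IndexError` matches; bare `raise` re-raises the same IndexError.
3. Outer `except IndexError` matches → val = 60.
Result: 60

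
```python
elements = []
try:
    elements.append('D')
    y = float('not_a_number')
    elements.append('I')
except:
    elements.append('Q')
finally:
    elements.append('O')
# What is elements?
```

Step-by-step execution trace:
1. try: `elements.append('D')` → elements = ['D'].
2. `y = float('not_a_number')` raises ValueError; `elements.append('I')` is not reached.
3. bare `except` matches → `elements.append('Q')` → elements = ['D', 'Q'].
4. finally always runs: `elements.append('O')` → elements = ['D', 'Q', 'O'].
Result: ['D', 'Q', 'O']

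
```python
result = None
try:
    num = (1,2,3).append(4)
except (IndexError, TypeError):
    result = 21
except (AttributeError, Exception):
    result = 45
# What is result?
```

Step-by-step execution trace:
1. `num = (1,2,3).append(4)` raises AttributeError.
2. `except (IndexError, TypeError)` does not match AttributeError; skipped.
3. `except (AttributeError, Exception)` matches (AttributeError is in the tuple) → result = 45.
Result: 45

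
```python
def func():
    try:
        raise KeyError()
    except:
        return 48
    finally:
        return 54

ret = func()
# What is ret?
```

Step-by-step execution trace:
1. `func()` enters try: `raise KeyError()` raises KeyError.
2. bare `except` matches → `return 48` sets pending return value 48.
3. Before returning, `finally: return 54` runs and overrides the pending return.
4. func() returns 54 → ret = 54.
Result: 54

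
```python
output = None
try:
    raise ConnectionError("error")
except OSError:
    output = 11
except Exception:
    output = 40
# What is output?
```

Step-by-step execution trace:
1. `raise ConnectionError(...)` raises ConnectionError.
2. `except OSError` matches (ConnectionError is a subclass of OSError) → output = 11.
3. `except Exception` is not reached.
Result: 11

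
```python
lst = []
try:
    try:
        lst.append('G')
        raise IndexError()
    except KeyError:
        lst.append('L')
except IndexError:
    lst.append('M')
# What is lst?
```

Step-by-step execution trace:
1. Inner try: `lst.append('G')` → lst = ['G'].
2. `raise IndexError()` raises IndexError.
3. Inner `except KeyError` does not match IndexError; exception propagates to outer try.
4. Outer `except IndexError` matches → `lst.append('M')` → lst = ['G', 'M'].
Result: ['G', 'M']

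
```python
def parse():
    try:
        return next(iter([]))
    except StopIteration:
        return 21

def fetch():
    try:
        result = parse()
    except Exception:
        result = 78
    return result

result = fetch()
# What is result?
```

Step-by-step execution trace:
1. `fetch()` calls `parse()`.
2. In parse: `next(iter([]))` raises StopIteration; `except StopIteration` catches it → returns 21.
3. In fetch: `result = parse()` → result = 21. No exception reaches fetch.
4. `except Exception` is skipped; fetch returns 21.
5. result = 21.
Result: 21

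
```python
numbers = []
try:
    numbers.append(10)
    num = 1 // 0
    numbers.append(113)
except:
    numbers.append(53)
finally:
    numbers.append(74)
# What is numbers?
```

Step-by-step execution trace:
1. try: `numbers.append(10)` → numbers = [10].
2. `num = 1 // 0` raises ZeroDivisionError; `numbers.append(113)` is not reached.
3. bare `except` matches → `numbers.append(53)` → numbers = [10, 53].
4. finally always runs: `numbers.append(74)` → numbers = [10, 53, 74].
Result: [10, 53, 74]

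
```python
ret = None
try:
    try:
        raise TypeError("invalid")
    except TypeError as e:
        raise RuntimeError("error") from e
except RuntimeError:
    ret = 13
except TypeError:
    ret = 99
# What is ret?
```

Step-by-step execution trace:
1. Inner try raises TypeError; inner `except TypeError as e` catches it.
2. `raise RuntimeError(...) from e` raises RuntimeError (TypeError is attached as __cause__, but only RuntimeError is active).
3. Outer `except RuntimeError` matches → ret = 13.
4. `except TypeError` is not reached.
Result: 13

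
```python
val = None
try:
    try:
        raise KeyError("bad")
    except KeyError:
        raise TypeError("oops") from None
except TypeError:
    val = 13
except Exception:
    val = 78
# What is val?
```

Step-by-step execution trace:
1. Inner try raises KeyError; inner `except KeyError` catches it.
2. `raise TypeError(...) from None` raises TypeError (from None suppresses __context__, but the active exception is still TypeError).
3. Outer `except TypeError` matches → val = 13.
4. `except Exception` is not reached.
Result: 13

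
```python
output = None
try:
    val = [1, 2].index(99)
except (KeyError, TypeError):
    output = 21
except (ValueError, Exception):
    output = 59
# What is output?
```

Step-by-step execution trace:
1. `val = [1, 2].index(99)` raises ValueError.
2. `except (KeyError, TypeError)` does not match ValueError; skipped.
3. `except (ValueError, Exception)` matches (ValueError is in the tuple) → output = 59.
Result: 59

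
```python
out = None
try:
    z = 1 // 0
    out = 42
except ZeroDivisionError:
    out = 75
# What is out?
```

Step-by-step execution trace:
1. `z = 1 // 0` raises ZeroDivisionError.
2. `out = 42` is not reached.
3. `except ZeroDivisionError` matches → out = 75.
Result: 75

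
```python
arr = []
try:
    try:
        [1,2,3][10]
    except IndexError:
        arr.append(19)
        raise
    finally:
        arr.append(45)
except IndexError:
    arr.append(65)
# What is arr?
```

Step-by-step execution trace:
1. Inner try: `[1,2,3][10]` raises IndexError.
2. Inner `except IndexError` matches → `arr.append(19)` → arr = [19].
3. bare `raise` re-raises IndexError.
4. Inner `finally` runs during unwinding: `arr.append(45)` → arr = [19, 45].
5. Outer `except IndexError` matches → `arr.append(65)` → arr = [19, 45, 65].
Result: [19, 45, 65]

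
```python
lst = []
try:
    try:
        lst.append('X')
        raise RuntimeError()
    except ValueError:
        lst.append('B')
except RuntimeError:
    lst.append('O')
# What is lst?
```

Step-by-step execution trace:
1. Inner try: `lst.append('X')` → lst = ['X'].
2. `raise RuntimeError()` raises RuntimeError.
3. Inner `except ValueError` does not match RuntimeError; exception propagates to outer try.
4. Outer `except RuntimeError` matches → `lst.append('O')` → lst = ['X', 'O'].
Result: ['X', 'O']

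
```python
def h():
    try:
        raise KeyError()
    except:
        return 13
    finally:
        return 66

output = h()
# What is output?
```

Step-by-step execution trace:
1. `h()` enters try: `raise KeyError()` raises KeyError.
2. bare `except` matches → `return 13` sets pending return value 13.
3. Before returning, `finally: return 66` runs and overrides the pending return.
4. h() returns 66 → output = 66.
Result: 66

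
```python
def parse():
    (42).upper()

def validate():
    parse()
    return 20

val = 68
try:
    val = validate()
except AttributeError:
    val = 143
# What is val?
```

Step-by-step execution trace:
1. val starts at 68.
2. try: `validate()` calls `parse()`.
3. `parse()` evaluates `(42).upper()`, which raises AttributeError; it propagates through validate (uncaught).
4. `return 20` in validate is not reached; the assignment to val does not complete.
5. `except AttributeError` matches → val = 143.
Result: 143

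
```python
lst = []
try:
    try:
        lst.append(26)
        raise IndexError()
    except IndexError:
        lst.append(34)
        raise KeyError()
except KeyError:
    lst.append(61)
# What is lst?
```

Step-by-step execution trace:
1. Inner try: `lst.append(26)` → lst = [26].
2. `raise IndexError()` raises IndexError.
3. Inner `except IndexError` matches → `lst.append(34)` → lst = [26, 34].
4. `raise KeyError()` raises KeyError; propagates to outer try.
5. Outer `except KeyError` matches → `lst.append(61)` → lst = [26, 34, 61].
Result: [26, 34, 61]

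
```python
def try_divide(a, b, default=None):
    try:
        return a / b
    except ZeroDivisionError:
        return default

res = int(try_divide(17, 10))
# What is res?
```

Step-by-step execution trace:
1. `try_divide(17, 10)` enters try: `return 17 / 10` → returns 1.7. No exception raised.
2. `except ZeroDivisionError` is skipped.
3. `int(1.7)` → 1 → res = 1.
Result: 1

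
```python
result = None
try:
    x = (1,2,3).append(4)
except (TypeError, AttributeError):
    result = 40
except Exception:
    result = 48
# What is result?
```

Step-by-step execution trace:
1. `x = (1,2,3).append(4)` raises AttributeError.
2. `except (TypeError, AttributeError)` matches (AttributeError is in the tuple) → result = 40.
3. `except Exception` is not reached.
Result: 40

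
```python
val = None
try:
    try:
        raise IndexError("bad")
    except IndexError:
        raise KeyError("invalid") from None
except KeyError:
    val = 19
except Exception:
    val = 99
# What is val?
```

Step-by-step execution trace:
1. Inner try raises IndexError; inner `except IndexError` catches it.
2. `raise KeyError(...) from None` raises KeyError (from None suppresses __context__, but the active exception is still KeyError).
3. Outer `except KeyError` matches → val = 19.
4. `except Exception` is not reached.
Result: 19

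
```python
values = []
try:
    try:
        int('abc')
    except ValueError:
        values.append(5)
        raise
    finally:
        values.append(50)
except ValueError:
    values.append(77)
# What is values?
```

Step-by-step execution trace:
1. Inner try: `int('abc')` raises ValueError.
2. Inner `except ValueError` matches → `values.append(5)` → values = [5].
3. bare `raise` re-raises ValueError.
4. Inner `finally` runs during unwinding: `values.append(50)` → values = [5, 50].
5. Outer `except ValueError` matches → `values.append(77)` → values = [5, 50, 77].
Result: [5, 50, 77]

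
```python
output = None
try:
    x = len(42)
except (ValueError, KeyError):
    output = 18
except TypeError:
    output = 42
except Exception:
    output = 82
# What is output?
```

Step-by-step execution trace:
1. `x = len(42)` raises TypeError.
2. `except (ValueError, KeyError)` does not match TypeError; skipped.
3. `except TypeError` matches (exact type match) → output = 42.
4. `except Exception` is not reached.
Result: 42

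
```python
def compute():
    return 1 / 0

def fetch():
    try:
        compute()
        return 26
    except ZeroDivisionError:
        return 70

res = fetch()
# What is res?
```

Step-by-step execution trace:
1. `fetch()` calls `compute()`.
2. `compute()` evaluates `1 / 0`, which raises ZeroDivisionError; it propagates to the caller.
3. `return 26` is not reached.
4. `except ZeroDivisionError` in fetch matches → returns 70.
5. res = 70.
Result: 70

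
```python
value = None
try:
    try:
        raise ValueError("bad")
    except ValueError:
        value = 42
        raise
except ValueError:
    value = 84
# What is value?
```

Step-by-step execution trace:
1. Inner try: `raise ValueError("bad")` raises ValueError.
2. Inner `except ValueError` matches → value = 42.
3. bare `raise` re-raises the same ValueError.
4. Outer `except ValueError` matches → value = 84.
Result: 84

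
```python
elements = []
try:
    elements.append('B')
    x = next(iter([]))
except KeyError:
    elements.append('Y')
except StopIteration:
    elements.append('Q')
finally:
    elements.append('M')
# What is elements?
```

Step-by-step execution trace:
1. try: `elements.append('B')` → elements = ['B'].
2. `x = next(iter([]))` raises StopIteration.
3. `except KeyError` does not match StopIteration; skipped.
4. `except StopIteration` matches → `elements.append('Q')` → elements = ['B', 'Q'].
5. finally always runs: `elements.append('M')` → elements = ['B', 'Q', 'M'].
Result: ['B', 'Q', 'M']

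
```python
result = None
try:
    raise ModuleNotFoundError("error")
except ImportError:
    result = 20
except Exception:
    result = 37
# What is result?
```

Step-by-step execution trace:
1. `raise ModuleNotFoundError(...)` raises ModuleNotFoundError.
2. `except ImportError` matches (ModuleNotFoundError is a subclass of ImportError) → result = 20.
3. `except Exception` is not reached.
Result: 20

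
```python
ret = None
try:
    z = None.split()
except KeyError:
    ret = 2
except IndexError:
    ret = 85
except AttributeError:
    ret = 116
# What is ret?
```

Step-by-step execution trace:
1. `z = None.split()` raises AttributeError.
2. `except KeyError` does not match AttributeError; skipped.
3. `except IndexError` does not match AttributeError; skipped.
4. `except AttributeError` matches → ret = 116.
Result: 116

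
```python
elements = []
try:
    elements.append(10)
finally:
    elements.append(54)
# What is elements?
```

Step-by-step execution trace:
1. try: `elements.append(10)` → elements = [10].
2. The try body completes without raising.
3. finally always runs: `elements.append(54)` → elements = [10, 54].
Result: [10, 54]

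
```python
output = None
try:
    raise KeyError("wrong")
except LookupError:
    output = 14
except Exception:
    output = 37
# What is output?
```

Step-by-step execution trace:
1. `raise KeyError(...)` raises KeyError.
2. `except LookupError` matches (KeyError is a subclass of LookupError) → output = 14.
3. `except Exception` is not reached.
Result: 14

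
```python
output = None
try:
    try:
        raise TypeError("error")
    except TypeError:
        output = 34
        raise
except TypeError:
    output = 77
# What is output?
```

Step-by-step execution trace:
1. Inner try: `raise TypeError("error")` raises TypeError.
2. Inner `except TypeError` matches → output = 34.
3. bare `raise` re-raises the same TypeError.
4. Outer `except TypeError` matches → output = 77.
Result: 77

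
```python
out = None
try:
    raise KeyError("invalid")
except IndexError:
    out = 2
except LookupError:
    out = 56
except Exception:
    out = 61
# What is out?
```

Step-by-step execution trace:
1. `raise KeyError(...)` raises KeyError.
2. `except IndexError` does not match (KeyError is not a subclass of IndexError); skipped.
3. `except LookupError` matches (KeyError is a subclass of LookupError) → out = 56.
4. `except Exception` is not reached.
Result: 56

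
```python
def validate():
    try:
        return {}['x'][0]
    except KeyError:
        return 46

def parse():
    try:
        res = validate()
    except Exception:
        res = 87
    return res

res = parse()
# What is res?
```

Step-by-step execution trace:
1. `parse()` calls `validate()`.
2. In validate: `{}['x'][0]` raises KeyError; `except KeyError` catches it → returns 46.
3. In parse: `res = validate()` → res = 46. No exception reaches parse.
4. `except Exception` is skipped; parse returns 46.
5. res = 46.
Result: 46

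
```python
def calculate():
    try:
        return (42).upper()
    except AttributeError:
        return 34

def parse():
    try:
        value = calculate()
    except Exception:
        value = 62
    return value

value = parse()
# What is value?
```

Step-by-step execution trace:
1. `parse()` calls `calculate()`.
2. In calculate: `(42).upper()` raises AttributeError; `except AttributeError` catches it → returns 34.
3. In parse: `value = calculate()` → value = 34. No exception reaches parse.
4. `except Exception` is skipped; parse returns 34.
5. value = 34.
Result: 34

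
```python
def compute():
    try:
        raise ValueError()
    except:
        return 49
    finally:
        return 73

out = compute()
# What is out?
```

Step-by-step execution trace:
1. `compute()` enters try: `raise ValueError()` raises ValueError.
2. bare `except` matches → `return 49` sets pending return value 49.
3. Before returning, `finally: return 73` runs and overrides the pending return.
4. compute() returns 73 → out = 73.
Result: 73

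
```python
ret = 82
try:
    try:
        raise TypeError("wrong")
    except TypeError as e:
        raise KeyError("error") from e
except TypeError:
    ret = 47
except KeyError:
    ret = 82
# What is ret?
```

Step-by-step execution trace:
1. Inner try raises TypeError; inner `except TypeError as e` catches it.
2. `raise KeyError(...) from e` raises KeyError (TypeError is attached as __cause__, but only KeyError is active).
3. Outer `except TypeError` does not match KeyError; skipped.
4. Outer `except KeyError` matches → ret = 82.
Result: 82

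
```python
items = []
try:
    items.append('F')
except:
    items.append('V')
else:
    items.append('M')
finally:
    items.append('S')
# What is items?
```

Step-by-step execution trace:
1. try: `items.append('F')` → items = ['F']. No exception raised.
2. `except` is skipped.
3. `else` runs: `items.append('M')` → items = ['F', 'M'].
4. `finally` always runs: `items.append('S')` → items = ['F', 'M', 'S'].
Result: ['F', 'M', 'S']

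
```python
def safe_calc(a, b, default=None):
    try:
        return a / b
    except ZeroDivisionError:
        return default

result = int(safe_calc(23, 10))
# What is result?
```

Step-by-step execution trace:
1. `safe_calc(23, 10)` enters try: `return 23 / 10` → returns 2.3. No exception raised.
2. `except ZeroDivisionError` is skipped.
3. `int(2.3)` → 2 → result = 2.
Result: 2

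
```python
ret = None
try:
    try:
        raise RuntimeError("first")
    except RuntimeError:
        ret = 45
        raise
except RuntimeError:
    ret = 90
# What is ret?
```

Step-by-step execution trace:
1. Inner try: `raise RuntimeError("first")` raises RuntimeError.
2. Inner `except RuntimeError` matches → ret = 45.
3. bare `raise` re-raises the same RuntimeError.
4. Outer `except RuntimeError` matches → ret = 90.
Result: 90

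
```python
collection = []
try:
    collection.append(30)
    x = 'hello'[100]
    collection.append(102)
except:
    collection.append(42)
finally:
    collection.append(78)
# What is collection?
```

Step-by-step execution trace:
1. try: `collection.append(30)` → collection = [30].
2. `x = 'hello'[100]` raises IndexError; `collection.append(102)` is not reached.
3. bare `except` matches → `collection.append(42)` → collection = [30, 42].
4. finally always runs: `collection.append(78)` → collection = [30, 42, 78].
Result: [30, 42, 78]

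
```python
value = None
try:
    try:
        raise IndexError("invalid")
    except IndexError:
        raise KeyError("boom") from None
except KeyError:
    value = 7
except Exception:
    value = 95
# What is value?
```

Step-by-step execution trace:
1. Inner try raises IndexError; inner `except IndexError` catches it.
2. `raise KeyError(...) from None` raises KeyError (from None suppresses __context__, but the active exception is still KeyError).
3. Outer `except KeyError` matches → value = 7.
4. `except Exception` is not reached.
Result: 7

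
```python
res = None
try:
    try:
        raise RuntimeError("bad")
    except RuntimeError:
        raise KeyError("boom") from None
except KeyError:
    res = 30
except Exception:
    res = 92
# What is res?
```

Step-by-step execution trace:
1. Inner try raises RuntimeError; inner `except RuntimeError` catches it.
2. `raise KeyError(...) from None` raises KeyError (from None suppresses __context__, but the active exception is still KeyError).
3. Outer `except KeyError` matches → res = 30.
4. `except Exception` is not reached.
Result: 30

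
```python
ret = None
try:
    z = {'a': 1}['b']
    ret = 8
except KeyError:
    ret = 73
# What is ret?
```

Step-by-step execution trace:
1. `z = {'a': 1}['b']` raises KeyError.
2. `ret = 8` is not reached.
3. `except KeyError` matches → ret = 73.
Result: 73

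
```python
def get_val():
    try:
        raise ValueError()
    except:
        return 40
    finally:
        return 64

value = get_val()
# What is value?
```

Step-by-step execution trace:
1. `get_val()` enters try: `raise ValueError()` raises ValueError.
2. bare `except` matches → `return 40` sets pending return value 40.
3. Before returning, `finally: return 64` runs and overrides the pending return.
4. get_val() returns 64 → value = 64.
Result: 64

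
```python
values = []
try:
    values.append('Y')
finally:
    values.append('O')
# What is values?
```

Step-by-step execution trace:
1. try: `values.append('Y')` → values = ['Y'].
2. The try body completes without raising.
3. finally always runs: `values.append('O')` → values = ['Y', 'O'].
Result: ['Y', 'O']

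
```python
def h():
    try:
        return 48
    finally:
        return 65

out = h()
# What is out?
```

Step-by-step execution trace:
1. `h()` enters try: `return 48` sets pending return value 48.
2. Before returning, `finally: return 65` runs and overrides the pending return.
3. h() returns 65 → out = 65.
Result: 65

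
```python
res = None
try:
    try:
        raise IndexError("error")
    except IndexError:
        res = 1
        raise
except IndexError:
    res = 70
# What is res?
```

Step-by-step execution trace:
1. Inner try: `raise IndexError("error")` raises IndexError.
2. Inner `except IndexError` matches → res = 1.
3. bare `raise` re-raises the same IndexError.
4. Outer `except IndexError` matches → res = 70.
Result: 70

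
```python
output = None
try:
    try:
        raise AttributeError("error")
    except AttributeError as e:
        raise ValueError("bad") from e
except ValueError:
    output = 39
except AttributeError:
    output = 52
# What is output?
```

Step-by-step execution trace:
1. Inner try raises AttributeError; inner `except AttributeError as e` catches it.
2. `raise ValueError(...) from e` raises ValueError (AttributeError is attached as __cause__, but only ValueError is active).
3. Outer `except ValueError` matches → output = 39.
4. `except AttributeError` is not reached.
Result: 39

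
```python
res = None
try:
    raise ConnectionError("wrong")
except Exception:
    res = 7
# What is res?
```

Step-by-step execution trace:
1. `raise ConnectionError(...)` raises ConnectionError.
2. `except Exception` matches (ConnectionError is a subclass of Exception) → res = 7.
Result: 7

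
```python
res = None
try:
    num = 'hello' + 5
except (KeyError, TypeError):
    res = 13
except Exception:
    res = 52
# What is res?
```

Step-by-step execution trace:
1. `num = 'hello' + 5` raises TypeError.
2. `except (KeyError, TypeError)` matches (TypeError is in the tuple) → res = 13.
3. `except Exception` is not reached.
Result: 13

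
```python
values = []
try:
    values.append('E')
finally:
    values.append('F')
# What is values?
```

Step-by-step execution trace:
1. try: `values.append('E')` → values = ['E'].
2. The try body completes without raising.
3. finally always runs: `values.append('F')` → values = ['E', 'F'].
Result: ['E', 'F']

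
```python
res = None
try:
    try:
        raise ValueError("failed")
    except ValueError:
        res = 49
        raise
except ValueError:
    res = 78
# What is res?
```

Step-by-step execution trace:
1. Inner try: `raise ValueError("failed")` raises ValueError.
2. Inner `except ValueError` matches → res = 49.
3. bare `raise` re-raises the same ValueError.
4. Outer `except ValueError` matches → res = 78.
Result: 78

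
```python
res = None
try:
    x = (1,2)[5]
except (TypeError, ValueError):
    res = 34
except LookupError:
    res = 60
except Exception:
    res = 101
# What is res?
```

Step-by-step execution trace:
1. `x = (1,2)[5]` raises IndexError.
2. `except (TypeError, ValueError)` does not match IndexError; skipped.
3. `except LookupError` matches (IndexError is a subclass of LookupError) → res = 60.
4. `except Exception` is not reached.
Result: 60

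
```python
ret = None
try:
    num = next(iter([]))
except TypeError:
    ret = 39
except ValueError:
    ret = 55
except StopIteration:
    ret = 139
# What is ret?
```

Step-by-step execution trace:
1. `num = next(iter([]))` raises StopIteration.
2. `except TypeError` does not match StopIteration; skipped.
3. `except ValueError` does not match StopIteration; skipped.
4. `except StopIteration` matches → ret = 139.
Result: 139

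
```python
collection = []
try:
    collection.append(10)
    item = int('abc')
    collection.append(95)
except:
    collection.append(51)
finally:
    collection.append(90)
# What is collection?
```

Step-by-step execution trace:
1. try: `collection.append(10)` → collection = [10].
2. `item = int('abc')` raises ValueError; `collection.append(95)` is not reached.
3. bare `except` matches → `collection.append(51)` → collection = [10, 51].
4. finally always runs: `collection.append(90)` → collection = [10, 51, 90].
Result: [10, 51, 90]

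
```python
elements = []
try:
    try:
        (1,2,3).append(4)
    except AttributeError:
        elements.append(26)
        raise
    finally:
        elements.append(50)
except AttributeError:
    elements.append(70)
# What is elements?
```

Step-by-step execution trace:
1. Inner try: `(1,2,3).append(4)` raises AttributeError.
2. Inner `except AttributeError` matches → `elements.append(26)` → elements = [26].
3. bare `raise` re-raises AttributeError.
4. Inner `finally` runs during unwinding: `elements.append(50)` → elements = [26, 50].
5. Outer `except AttributeError` matches → `elements.append(70)` → elements = [26, 50, 70].
Result: [26, 50, 70]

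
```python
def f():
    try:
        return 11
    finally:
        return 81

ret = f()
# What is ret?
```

Step-by-step execution trace:
1. `f()` enters try: `return 11` sets pending return value 11.
2. Before returning, `finally: return 81` runs and overrides the pending return.
3. f() returns 81 → ret = 81.
Result: 81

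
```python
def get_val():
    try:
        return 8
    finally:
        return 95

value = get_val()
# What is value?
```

Step-by-step execution trace:
1. `get_val()` enters try: `return 8` sets pending return value 8.
2. Before returning, `finally: return 95` runs and overrides the pending return.
3. get_val() returns 95 → value = 95.
Result: 95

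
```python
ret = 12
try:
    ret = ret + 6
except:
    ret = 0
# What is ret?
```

Step-by-step execution trace:
1. ret starts at 12.
2. try: `ret = ret + 6` → ret = 18. No exception raised.
3. `except` is skipped.
Result: 18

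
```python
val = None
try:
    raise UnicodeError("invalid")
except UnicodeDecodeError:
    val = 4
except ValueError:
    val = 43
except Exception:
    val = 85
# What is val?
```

Step-by-step execution trace:
1. `raise UnicodeError(...)` raises UnicodeError.
2. `except UnicodeDecodeError` does not match (UnicodeError is not a subclass of UnicodeDecodeError); skipped.
3. `except ValueError` matches (UnicodeError is a subclass of ValueError) → val = 43.
4. `except Exception` is not reached.
Result: 43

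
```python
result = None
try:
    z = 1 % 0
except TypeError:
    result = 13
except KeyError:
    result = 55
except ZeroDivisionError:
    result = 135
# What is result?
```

Step-by-step execution trace:
1. `z = 1 % 0` raises ZeroDivisionError.
2. `except TypeError` does not match ZeroDivisionError; skipped.
3. `except KeyError` does not match ZeroDivisionError; skipped.
4. `except ZeroDivisionError` matches → result = 135.
Result: 135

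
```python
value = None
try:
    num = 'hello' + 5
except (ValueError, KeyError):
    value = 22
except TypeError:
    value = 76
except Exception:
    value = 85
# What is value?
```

Step-by-step execution trace:
1. `num = 'hello' + 5` raises TypeError.
2. `except (ValueError, KeyError)` does not match TypeError; skipped.
3. `except TypeError` matches (exact type match) → value = 76.
4. `except Exception` is not reached.
Result: 76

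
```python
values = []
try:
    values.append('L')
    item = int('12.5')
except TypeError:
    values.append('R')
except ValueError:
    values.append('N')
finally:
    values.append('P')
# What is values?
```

Step-by-step execution trace:
1. try: `values.append('L')` → values = ['L'].
2. `item = int('12.5')` raises ValueError.
3. `except TypeError` does not match ValueError; skipped.
4. `except ValueError` matches → `values.append('N')` → values = ['L', 'N'].
5. finally always runs: `values.append('P')` → values = ['L', 'N', 'P'].
Result: ['L', 'N', 'P']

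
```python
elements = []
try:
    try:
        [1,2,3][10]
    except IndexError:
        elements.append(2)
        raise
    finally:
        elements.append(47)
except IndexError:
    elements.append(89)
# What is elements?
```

Step-by-step execution trace:
1. Inner try: `[1,2,3][10]` raises IndexError.
2. Inner `except IndexError` matches → `elements.append(2)` → elements = [2].
3. bare `raise` re-raises IndexError.
4. Inner `finally` runs during unwinding: `elements.append(47)` → elements = [2, 47].
5. Outer `except IndexError` matches → `elements.append(89)` → elements = [2, 47, 89].
Result: [2, 47, 89]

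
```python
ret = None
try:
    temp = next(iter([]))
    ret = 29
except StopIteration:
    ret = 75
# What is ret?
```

Step-by-step execution trace:
1. `temp = next(iter([]))` raises StopIteration.
2. `ret = 29` is not reached.
3. `except StopIteration` matches → ret = 75.
Result: 75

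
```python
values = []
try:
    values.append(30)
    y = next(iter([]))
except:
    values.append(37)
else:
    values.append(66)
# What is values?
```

Step-by-step execution trace:
1. try: `values.append(30)` → values = [30].
2. `y = next(iter([]))` raises StopIteration.
3. bare `except` matches → `values.append(37)` → values = [30, 37].
4. `else` is skipped (an exception was raised).
Result: [30, 37]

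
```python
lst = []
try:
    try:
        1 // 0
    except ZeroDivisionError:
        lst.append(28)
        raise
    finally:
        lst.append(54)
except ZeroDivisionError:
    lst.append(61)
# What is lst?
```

Step-by-step execution trace:
1. Inner try: `1 // 0` raises ZeroDivisionError.
2. Inner `except ZeroDivisionError` matches → `lst.append(28)` → lst = [28].
3. bare `raise` re-raises ZeroDivisionError.
4. Inner `finally` runs during unwinding: `lst.append(54)` → lst = [28, 54].
5. Outer `except ZeroDivisionError` matches → `lst.append(61)` → lst = [28, 54, 61].
Result: [28, 54, 61]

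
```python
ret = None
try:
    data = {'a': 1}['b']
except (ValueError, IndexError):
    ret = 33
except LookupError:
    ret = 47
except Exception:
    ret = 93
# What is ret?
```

Step-by-step execution trace:
1. `data = {'a': 1}['b']` raises KeyError.
2. `except (ValueError, IndexError)` does not match KeyError; skipped.
3. `except LookupError` matches (KeyError is a subclass of LookupError) → ret = 47.
4. `except Exception` is not reached.
Result: 47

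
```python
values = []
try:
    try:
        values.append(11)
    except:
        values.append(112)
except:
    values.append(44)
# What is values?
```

Step-by-step execution trace:
1. Inner try: `values.append(11)` → values = [11]. No exception raised.
2. Inner `except` is skipped.
3. Inner try completes normally; outer `except` is skipped.
Result: [11]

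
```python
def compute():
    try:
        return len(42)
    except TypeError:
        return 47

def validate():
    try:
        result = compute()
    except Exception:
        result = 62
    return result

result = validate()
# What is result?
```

Step-by-step execution trace:
1. `validate()` calls `compute()`.
2. In compute: `len(42)` raises TypeError; `except TypeError` catches it → returns 47.
3. In validate: `result = compute()` → result = 47. No exception reaches validate.
4. `except Exception` is skipped; validate returns 47.
5. result = 47.
Result: 47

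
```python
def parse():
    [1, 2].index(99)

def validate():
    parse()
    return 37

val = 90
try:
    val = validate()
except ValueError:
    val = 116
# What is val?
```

Step-by-step execution trace:
1. val starts at 90.
2. try: `validate()` calls `parse()`.
3. `parse()` evaluates `[1, 2].index(99)`, which raises ValueError; it propagates through validate (uncaught).
4. `return 37` in validate is not reached; the assignment to val does not complete.
5. `except ValueError` matches → val = 116.
Result: 116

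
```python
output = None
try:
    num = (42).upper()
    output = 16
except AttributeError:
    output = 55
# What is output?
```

Step-by-step execution trace:
1. `num = (42).upper()` raises AttributeError.
2. `output = 16` is not reached.
3. `except AttributeError` matches → output = 55.
Result: 55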